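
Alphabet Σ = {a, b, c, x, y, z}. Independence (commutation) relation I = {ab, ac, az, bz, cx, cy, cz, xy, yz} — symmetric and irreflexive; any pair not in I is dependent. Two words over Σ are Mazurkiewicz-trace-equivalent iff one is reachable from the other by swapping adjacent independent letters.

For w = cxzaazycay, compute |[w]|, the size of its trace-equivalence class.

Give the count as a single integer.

drop 0:c onto floor
drop 1:x onto floor
drop 2:z onto {1:x}
drop 3:a onto {1:x}
drop 4:a onto {3:a}
drop 5:z onto {2:z}
drop 6:y onto {4:a}
drop 7:c onto {0:c}
drop 8:a onto {6:y}
drop 9:y onto {8:a}
ground layer = {0:c, 1:x}
drop-orders for the pieces not yet dropped (sum over which currently-grounded one goes next):
  1 to go: {5} 1  {7} 1  {9} 1
  2 to go: {0,7} 1  {2,5} 1  {5,7} 2  {5,9} 2  {7,9} 2  {8,9} 1
  3 to go: {0,5,7} 3  {0,7,9} 3  {2,5,7} 3  {2,5,9} 3  {5,7,9} 6  {5,8,9} 3  {6,8,9} 1  {7,8,9} 3
  4 to go: {0,2,5,7} 6  {0,5,7,9} 12  {0,7,8,9} 6  {2,5,7,9} 12  {2,5,8,9} 6  {4,6,8,9} 1  {5,6,8,9} 4  {5,7,8,9} 12  {6,7,8,9} 4
  5 to go: {0,2,5,7,9} 30  {0,5,7,8,9} 30  {0,6,7,8,9} 10  {2,5,6,8,9} 10  {2,5,7,8,9} 30  {3,4,6,8,9} 1  {4,5,6,8,9} 5  {4,6,7,8,9} 5  {5,6,7,8,9} 20
  6 to go: {0,2,5,7,8,9} 90  {0,4,6,7,8,9} 15  {0,5,6,7,8,9} 60  {2,4,5,6,8,9} 15  {2,5,6,7,8,9} 60  {3,4,5,6,8,9} 6  {3,4,6,7,8,9} 6  {4,5,6,7,8,9} 30
  7 to go: {0,2,5,6,7,8,9} 210  {0,3,4,6,7,8,9} 21  {0,4,5,6,7,8,9} 105  {2,3,4,5,6,8,9} 21  {2,4,5,6,7,8,9} 105  {3,4,5,6,7,8,9} 42
  8 to go: {0,2,4,5,6,7,8,9} 420  {0,3,4,5,6,7,8,9} 168  {1,2,3,4,5,6,8,9} 21  {2,3,4,5,6,7,8,9} 168
  if 0:c drops first: 189 orders
  if 1:x drops first: 756 orders
heap linearizations: 945

945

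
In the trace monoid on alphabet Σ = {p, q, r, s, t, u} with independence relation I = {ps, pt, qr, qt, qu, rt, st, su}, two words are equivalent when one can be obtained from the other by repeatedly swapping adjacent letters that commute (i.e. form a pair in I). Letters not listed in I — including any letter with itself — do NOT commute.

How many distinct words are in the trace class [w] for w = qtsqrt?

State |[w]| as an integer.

#0=q has no predecessor
#1=t has no predecessor
#2=s depends on [0:q]
#3=q depends on [2:s]
#4=r depends on [2:s]
#5=t depends on [1:t]
sources: [0:q, 1:t]
N(rest) = Σ N(rest − s) over sources s of rest; N(one piece) = 1:
  size 1 → [3]=1  [4]=1  [5]=1
  size 2 → [1,5]=1  [3,4]=2  [3,5]=2  [4,5]=2
  size 3 → [1,3,5]=3  [1,4,5]=3  [2,3,4]=2  [3,4,5]=6
  size 4 → [0,2,3,4]=2  [1,3,4,5]=12  [2,3,4,5]=8
  first=0(q) contributes 20
  first=1(t) contributes 10
|[w]| = 30

30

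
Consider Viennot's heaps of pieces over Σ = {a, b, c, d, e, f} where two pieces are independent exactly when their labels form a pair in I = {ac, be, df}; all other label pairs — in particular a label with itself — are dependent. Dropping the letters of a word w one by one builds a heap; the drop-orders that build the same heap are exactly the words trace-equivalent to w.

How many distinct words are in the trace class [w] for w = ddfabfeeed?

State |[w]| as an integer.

3

0(d) covers ∅
1(d) covers 0:d
2(f) covers ∅
3(a) covers 1:d, 2:f
4(b) covers 3:a
5(f) covers 4:b
6(e) covers 5:f
7(e) covers 6:e
8(e) covers 7:e
9(d) covers 8:e
floor of heap: 0:d, 2:f
completions by unplaced set U, small U first (add the entries for U minus each lowest piece of U):
  |U|=1: {9}:1
  |U|=2: {8,9}:1
  |U|=3: {7,8,9}:1
  |U|=4: {6,7,8,9}:1
  |U|=5: {5,6,7,8,9}:1
  |U|=6: {4,5,6,7,8,9}:1
  |U|=7: {3,4,5,6,7,8,9}:1
  |U|=8: {1,3,4,5,6,7,8,9}:1  {2,3,4,5,6,7,8,9}:1
  start at 0(d): 2
  start at 2(f): 1
sum over floor = 3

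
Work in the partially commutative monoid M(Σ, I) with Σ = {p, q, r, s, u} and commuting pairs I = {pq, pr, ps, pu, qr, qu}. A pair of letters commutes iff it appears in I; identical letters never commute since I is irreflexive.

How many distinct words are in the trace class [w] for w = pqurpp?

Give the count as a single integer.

piece 0:p — minimal
piece 1:q — minimal
piece 2:u — minimal
piece 3:r rests on {2:u}
piece 4:p rests on {0:p}
piece 5:p rests on {4:p}
minimal pieces: {0:p, 1:q, 2:u}
ways to finish when only these pieces remain (= sum over removing one remaining piece with nothing left below it):
  1 left: {1}→1  {3}→1  {5}→1
  2 left: {1,3}→2  {1,5}→2  {2,3}→1  {3,5}→2  {4,5}→1
  3 left: {0,4,5}→1  {1,2,3}→3  {1,3,5}→6  {1,4,5}→3  {2,3,5}→3  {3,4,5}→3
  4 left: {0,1,4,5}→4  {0,3,4,5}→4  {1,2,3,5}→12  {1,3,4,5}→12  {2,3,4,5}→6
  placing 0:p first → 30 extensions
  placing 1:q first → 10 extensions
  placing 2:u first → 20 extensions
total linear extensions = 60

60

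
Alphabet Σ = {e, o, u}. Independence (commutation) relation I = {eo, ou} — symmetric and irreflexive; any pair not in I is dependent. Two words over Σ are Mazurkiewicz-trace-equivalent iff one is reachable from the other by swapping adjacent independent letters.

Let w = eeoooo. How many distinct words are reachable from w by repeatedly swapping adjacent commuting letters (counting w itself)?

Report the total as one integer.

drop 0:e onto floor
drop 1:e onto {0:e}
drop 2:o onto floor
drop 3:o onto {2:o}
drop 4:o onto {3:o}
drop 5:o onto {4:o}
ground layer = {0:e, 2:o}
drop-orders for the pieces not yet dropped (sum over which currently-grounded one goes next):
  1 to go: {1} 1  {5} 1
  2 to go: {0,1} 1  {1,5} 2  {4,5} 1
  3 to go: {0,1,5} 3  {1,4,5} 3  {3,4,5} 1
  4 to go: {0,1,4,5} 6  {1,3,4,5} 4  {2,3,4,5} 1
  if 0:e drops first: 5 orders
  if 2:o drops first: 10 orders
heap linearizations: 15

15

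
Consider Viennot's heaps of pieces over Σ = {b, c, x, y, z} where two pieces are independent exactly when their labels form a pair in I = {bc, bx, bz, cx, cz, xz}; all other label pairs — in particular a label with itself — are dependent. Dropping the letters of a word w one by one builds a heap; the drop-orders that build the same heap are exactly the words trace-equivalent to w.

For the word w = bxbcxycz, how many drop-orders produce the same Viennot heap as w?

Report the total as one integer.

60

0(b) covers ∅
1(x) covers ∅
2(b) covers 0:b
3(c) covers ∅
4(x) covers 1:x
5(y) covers 2:b, 3:c, 4:x
6(c) covers 5:y
7(z) covers 5:y
floor of heap: 0:b, 1:x, 3:c
completions by unplaced set U, small U first (add the entries for U minus each lowest piece of U):
  |U|=1: {6}:1  {7}:1
  |U|=2: {6,7}:2
  |U|=3: {5,6,7}:2
  |U|=4: {2,5,6,7}:2  {3,5,6,7}:2  {4,5,6,7}:2
  |U|=5: {0,2,5,6,7}:2  {1,4,5,6,7}:2  {2,3,5,6,7}:4  {2,4,5,6,7}:4  {3,4,5,6,7}:4
  |U|=6: {0,2,3,5,6,7}:6  {0,2,4,5,6,7}:6  {1,2,4,5,6,7}:6  {1,3,4,5,6,7}:6  {2,3,4,5,6,7}:12
  start at 0(b): 24
  start at 1(x): 24
  start at 3(c): 12
sum over floor = 60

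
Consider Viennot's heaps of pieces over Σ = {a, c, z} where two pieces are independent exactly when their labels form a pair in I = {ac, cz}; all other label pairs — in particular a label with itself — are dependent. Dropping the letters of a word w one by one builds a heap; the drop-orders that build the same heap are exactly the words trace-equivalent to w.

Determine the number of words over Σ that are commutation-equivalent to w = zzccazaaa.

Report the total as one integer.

36

drop 0:z onto floor
drop 1:z onto {0:z}
drop 2:c onto floor
drop 3:c onto {2:c}
drop 4:a onto {1:z}
drop 5:z onto {4:a}
drop 6:a onto {5:z}
drop 7:a onto {6:a}
drop 8:a onto {7:a}
ground layer = {0:z, 2:c}
drop-orders for the pieces not yet dropped (sum over which currently-grounded one goes next):
  1 to go: {3} 1  {8} 1
  2 to go: {2,3} 1  {3,8} 2  {7,8} 1
  3 to go: {2,3,8} 3  {3,7,8} 3  {6,7,8} 1
  4 to go: {2,3,7,8} 6  {3,6,7,8} 4  {5,6,7,8} 1
  5 to go: {2,3,6,7,8} 10  {3,5,6,7,8} 5  {4,5,6,7,8} 1
  6 to go: {1,4,5,6,7,8} 1  {2,3,5,6,7,8} 15  {3,4,5,6,7,8} 6
  7 to go: {0,1,4,5,6,7,8} 1  {1,3,4,5,6,7,8} 7  {2,3,4,5,6,7,8} 21
  if 0:z drops first: 28 orders
  if 2:c drops first: 8 orders
heap linearizations: 36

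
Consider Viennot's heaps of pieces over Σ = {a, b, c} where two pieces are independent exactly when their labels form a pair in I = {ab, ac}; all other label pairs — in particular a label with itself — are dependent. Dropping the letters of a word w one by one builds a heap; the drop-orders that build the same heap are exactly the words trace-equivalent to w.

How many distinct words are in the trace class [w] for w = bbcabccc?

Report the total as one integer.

drop 0:b onto floor
drop 1:b onto {0:b}
drop 2:c onto {1:b}
drop 3:a onto floor
drop 4:b onto {2:c}
drop 5:c onto {4:b}
drop 6:c onto {5:c}
drop 7:c onto {6:c}
ground layer = {0:b, 3:a}
drop-orders for the pieces not yet dropped (sum over which currently-grounded one goes next):
  1 to go: {3} 1  {7} 1
  2 to go: {3,7} 2  {6,7} 1
  3 to go: {3,6,7} 3  {5,6,7} 1
  4 to go: {3,5,6,7} 4  {4,5,6,7} 1
  5 to go: {2,4,5,6,7} 1  {3,4,5,6,7} 5
  6 to go: {1,2,4,5,6,7} 1  {2,3,4,5,6,7} 6
  if 0:b drops first: 7 orders
  if 3:a drops first: 1 orders
heap linearizations: 8

8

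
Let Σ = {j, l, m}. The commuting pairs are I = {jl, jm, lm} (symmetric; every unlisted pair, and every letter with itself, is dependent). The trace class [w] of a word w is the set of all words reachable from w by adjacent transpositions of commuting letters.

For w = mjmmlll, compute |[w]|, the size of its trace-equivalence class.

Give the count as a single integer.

140

drop 0:m onto floor
drop 1:j onto floor
drop 2:m onto {0:m}
drop 3:m onto {2:m}
drop 4:l onto floor
drop 5:l onto {4:l}
drop 6:l onto {5:l}
ground layer = {0:m, 1:j, 4:l}
drop-orders for the pieces not yet dropped (sum over which currently-grounded one goes next):
  1 to go: {1} 1  {3} 1  {6} 1
  2 to go: {1,3} 2  {1,6} 2  {2,3} 1  {3,6} 2  {5,6} 1
  3 to go: {0,2,3} 1  {1,2,3} 3  {1,3,6} 6  {1,5,6} 3  {2,3,6} 3  {3,5,6} 3  {4,5,6} 1
  4 to go: {0,1,2,3} 4  {0,2,3,6} 4  {1,2,3,6} 12  {1,3,5,6} 12  {1,4,5,6} 4  {2,3,5,6} 6  {3,4,5,6} 4
  5 to go: {0,1,2,3,6} 20  {0,2,3,5,6} 10  {1,2,3,5,6} 30  {1,3,4,5,6} 20  {2,3,4,5,6} 10
  if 0:m drops first: 60 orders
  if 1:j drops first: 20 orders
  if 4:l drops first: 60 orders
heap linearizations: 140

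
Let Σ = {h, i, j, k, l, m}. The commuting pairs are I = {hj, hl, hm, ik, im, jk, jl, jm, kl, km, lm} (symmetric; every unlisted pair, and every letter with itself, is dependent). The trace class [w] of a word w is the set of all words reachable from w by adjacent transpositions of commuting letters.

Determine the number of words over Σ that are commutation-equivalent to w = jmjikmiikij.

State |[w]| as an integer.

#0=j has no predecessor
#1=m has no predecessor
#2=j depends on [0:j]
#3=i depends on [2:j]
#4=k has no predecessor
#5=m depends on [1:m]
#6=i depends on [3:i]
#7=i depends on [6:i]
#8=k depends on [4:k]
#9=i depends on [7:i]
#10=j depends on [9:i]
sources: [0:j, 1:m, 4:k]
N(rest) = Σ N(rest − s) over sources s of rest; N(one piece) = 1:
  size 1 → [5]=1  [8]=1  [10]=1
  size 2 → [1,5]=1  [4,8]=1  [5,8]=2  [5,10]=2  [8,10]=2  [9,10]=1
  size 3 → [1,5,8]=3  [1,5,10]=3  [4,5,8]=3  [4,8,10]=3  [5,8,10]=6  [5,9,10]=3  [7,9,10]=1  [8,9,10]=3
  size 4 → [1,4,5,8]=6  [1,5,8,10]=12  [1,5,9,10]=6  [4,5,8,10]=12  [4,8,9,10]=6  [5,7,9,10]=4  [5,8,9,10]=12  [6,7,9,10]=1  [7,8,9,10]=4
  size 5 → [1,4,5,8,10]=30  [1,5,7,9,10]=10  [1,5,8,9,10]=30  [3,6,7,9,10]=1  [4,5,8,9,10]=30  [4,7,8,9,10]=10  [5,6,7,9,10]=5  [5,7,8,9,10]=20  [6,7,8,9,10]=5
  size 6 → [1,4,5,8,9,10]=90  [1,5,6,7,9,10]=15  [1,5,7,8,9,10]=60  [2,3,6,7,9,10]=1  [3,5,6,7,9,10]=6  [3,6,7,8,9,10]=6  [4,5,7,8,9,10]=60  [4,6,7,8,9,10]=15  [5,6,7,8,9,10]=30
  size 7 → [0,2,3,6,7,9,10]=1  [1,3,5,6,7,9,10]=21  [1,4,5,7,8,9,10]=210  [1,5,6,7,8,9,10]=105  [2,3,5,6,7,9,10]=7  [2,3,6,7,8,9,10]=7  [3,4,6,7,8,9,10]=21  [3,5,6,7,8,9,10]=42  [4,5,6,7,8,9,10]=105
  size 8 → [0,2,3,5,6,7,9,10]=8  [0,2,3,6,7,8,9,10]=8  [1,2,3,5,6,7,9,10]=28  [1,3,5,6,7,8,9,10]=168  [1,4,5,6,7,8,9,10]=420  [2,3,4,6,7,8,9,10]=28  [2,3,5,6,7,8,9,10]=56  [3,4,5,6,7,8,9,10]=168
  size 9 → [0,1,2,3,5,6,7,9,10]=36  [0,2,3,4,6,7,8,9,10]=36  [0,2,3,5,6,7,8,9,10]=72  [1,2,3,5,6,7,8,9,10]=252  [1,3,4,5,6,7,8,9,10]=756  [2,3,4,5,6,7,8,9,10]=252
  first=0(j) contributes 1260
  first=1(m) contributes 360
  first=4(k) contributes 360
|[w]| = 1980

1980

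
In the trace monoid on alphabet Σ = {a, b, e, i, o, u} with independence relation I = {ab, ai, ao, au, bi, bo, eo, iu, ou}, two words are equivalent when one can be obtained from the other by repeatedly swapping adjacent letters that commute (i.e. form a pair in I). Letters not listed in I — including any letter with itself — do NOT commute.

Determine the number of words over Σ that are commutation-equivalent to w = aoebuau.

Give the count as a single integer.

28

drop 0:a onto floor
drop 1:o onto floor
drop 2:e onto {0:a}
drop 3:b onto {2:e}
drop 4:u onto {3:b}
drop 5:a onto {2:e}
drop 6:u onto {4:u}
ground layer = {0:a, 1:o}
drop-orders for the pieces not yet dropped (sum over which currently-grounded one goes next):
  1 to go: {1} 1  {5} 1  {6} 1
  2 to go: {1,5} 2  {1,6} 2  {4,6} 1  {5,6} 2
  3 to go: {1,4,6} 3  {1,5,6} 6  {3,4,6} 1  {4,5,6} 3
  4 to go: {1,3,4,6} 4  {1,4,5,6} 12  {3,4,5,6} 4
  5 to go: {1,3,4,5,6} 20  {2,3,4,5,6} 4
  if 0:a drops first: 24 orders
  if 1:o drops first: 4 orders
heap linearizations: 28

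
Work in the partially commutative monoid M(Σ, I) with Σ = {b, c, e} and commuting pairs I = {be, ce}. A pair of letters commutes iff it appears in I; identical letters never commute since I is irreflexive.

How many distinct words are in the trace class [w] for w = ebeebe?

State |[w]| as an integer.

15

drop 0:e onto floor
drop 1:b onto floor
drop 2:e onto {0:e}
drop 3:e onto {2:e}
drop 4:b onto {1:b}
drop 5:e onto {3:e}
ground layer = {0:e, 1:b}
drop-orders for the pieces not yet dropped (sum over which currently-grounded one goes next):
  1 to go: {4} 1  {5} 1
  2 to go: {1,4} 1  {3,5} 1  {4,5} 2
  3 to go: {1,4,5} 3  {2,3,5} 1  {3,4,5} 3
  4 to go: {0,2,3,5} 1  {1,3,4,5} 6  {2,3,4,5} 4
  if 0:e drops first: 10 orders
  if 1:b drops first: 5 orders
heap linearizations: 15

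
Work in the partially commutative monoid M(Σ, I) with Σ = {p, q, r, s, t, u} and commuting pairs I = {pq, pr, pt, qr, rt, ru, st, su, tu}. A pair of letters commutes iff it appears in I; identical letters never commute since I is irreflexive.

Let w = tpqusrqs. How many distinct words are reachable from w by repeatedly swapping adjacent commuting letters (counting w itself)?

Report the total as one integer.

15

#0=t has no predecessor
#1=p has no predecessor
#2=q depends on [0:t]
#3=u depends on [1:p, 2:q]
#4=s depends on [1:p, 2:q]
#5=r depends on [4:s]
#6=q depends on [3:u, 4:s]
#7=s depends on [5:r, 6:q]
sources: [0:t, 1:p]
N(rest) = Σ N(rest − s) over sources s of rest; N(one piece) = 1:
  size 1 → [7]=1
  size 2 → [5,7]=1  [6,7]=1
  size 3 → [3,6,7]=1  [5,6,7]=2
  size 4 → [3,5,6,7]=3  [4,5,6,7]=2
  size 5 → [3,4,5,6,7]=5
  size 6 → [1,3,4,5,6,7]=5  [2,3,4,5,6,7]=5
  first=0(t) contributes 10
  first=1(p) contributes 5
|[w]| = 15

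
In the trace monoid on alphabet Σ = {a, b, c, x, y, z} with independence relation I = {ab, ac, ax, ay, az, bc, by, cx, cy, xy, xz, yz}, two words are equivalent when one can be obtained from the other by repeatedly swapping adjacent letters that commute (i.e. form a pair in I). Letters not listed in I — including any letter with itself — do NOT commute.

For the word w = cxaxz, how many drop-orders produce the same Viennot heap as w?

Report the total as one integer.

30

#0=c has no predecessor
#1=x has no predecessor
#2=a has no predecessor
#3=x depends on [1:x]
#4=z depends on [0:c]
sources: [0:c, 1:x, 2:a]
N(rest) = Σ N(rest − s) over sources s of rest; N(one piece) = 1:
  size 1 → [2]=1  [3]=1  [4]=1
  size 2 → [0,4]=1  [1,3]=1  [2,3]=2  [2,4]=2  [3,4]=2
  size 3 → [0,2,4]=3  [0,3,4]=3  [1,2,3]=3  [1,3,4]=3  [2,3,4]=6
  first=0(c) contributes 12
  first=1(x) contributes 12
  first=2(a) contributes 6
|[w]| = 30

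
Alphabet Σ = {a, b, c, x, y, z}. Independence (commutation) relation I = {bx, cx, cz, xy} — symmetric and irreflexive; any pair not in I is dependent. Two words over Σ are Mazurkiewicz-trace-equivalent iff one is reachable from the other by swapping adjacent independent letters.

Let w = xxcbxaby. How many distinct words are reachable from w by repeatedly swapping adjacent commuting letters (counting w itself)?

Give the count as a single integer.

10

0(x) covers ∅
1(x) covers 0:x
2(c) covers ∅
3(b) covers 2:c
4(x) covers 1:x
5(a) covers 3:b, 4:x
6(b) covers 5:a
7(y) covers 6:b
floor of heap: 0:x, 2:c
completions by unplaced set U, small U first (add the entries for U minus each lowest piece of U):
  |U|=1: {7}:1
  |U|=2: {6,7}:1
  |U|=3: {5,6,7}:1
  |U|=4: {3,5,6,7}:1  {4,5,6,7}:1
  |U|=5: {1,4,5,6,7}:1  {2,3,5,6,7}:1  {3,4,5,6,7}:2
  |U|=6: {0,1,4,5,6,7}:1  {1,3,4,5,6,7}:3  {2,3,4,5,6,7}:3
  start at 0(x): 6
  start at 2(c): 4
sum over floor = 10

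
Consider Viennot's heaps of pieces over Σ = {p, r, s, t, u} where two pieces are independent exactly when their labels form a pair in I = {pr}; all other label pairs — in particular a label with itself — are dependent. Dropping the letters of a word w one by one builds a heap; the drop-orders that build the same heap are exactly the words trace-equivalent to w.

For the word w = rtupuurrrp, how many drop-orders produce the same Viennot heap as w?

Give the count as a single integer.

4

0(r) covers ∅
1(t) covers 0:r
2(u) covers 1:t
3(p) covers 2:u
4(u) covers 3:p
5(u) covers 4:u
6(r) covers 5:u
7(r) covers 6:r
8(r) covers 7:r
9(p) covers 5:u
floor of heap: 0:r
completions by unplaced set U, small U first (add the entries for U minus each lowest piece of U):
  |U|=1: {8}:1  {9}:1
  |U|=2: {7,8}:1  {8,9}:2
  |U|=3: {6,7,8}:1  {7,8,9}:3
  |U|=4: {6,7,8,9}:4
  |U|=5: {5,6,7,8,9}:4
  |U|=6: {4,5,6,7,8,9}:4
  |U|=7: {3,4,5,6,7,8,9}:4
  |U|=8: {2,3,4,5,6,7,8,9}:4
  start at 0(r): 4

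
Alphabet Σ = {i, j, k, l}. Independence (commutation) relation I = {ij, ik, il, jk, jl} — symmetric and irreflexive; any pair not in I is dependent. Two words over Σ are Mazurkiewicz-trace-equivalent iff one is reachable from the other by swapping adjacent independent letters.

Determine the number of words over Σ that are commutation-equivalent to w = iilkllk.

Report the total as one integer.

21

drop 0:i onto floor
drop 1:i onto {0:i}
drop 2:l onto floor
drop 3:k onto {2:l}
drop 4:l onto {3:k}
drop 5:l onto {4:l}
drop 6:k onto {5:l}
ground layer = {0:i, 2:l}
drop-orders for the pieces not yet dropped (sum over which currently-grounded one goes next):
  1 to go: {1} 1  {6} 1
  2 to go: {0,1} 1  {1,6} 2  {5,6} 1
  3 to go: {0,1,6} 3  {1,5,6} 3  {4,5,6} 1
  4 to go: {0,1,5,6} 6  {1,4,5,6} 4  {3,4,5,6} 1
  5 to go: {0,1,4,5,6} 10  {1,3,4,5,6} 5  {2,3,4,5,6} 1
  if 0:i drops first: 6 orders
  if 2:l drops first: 15 orders
heap linearizations: 21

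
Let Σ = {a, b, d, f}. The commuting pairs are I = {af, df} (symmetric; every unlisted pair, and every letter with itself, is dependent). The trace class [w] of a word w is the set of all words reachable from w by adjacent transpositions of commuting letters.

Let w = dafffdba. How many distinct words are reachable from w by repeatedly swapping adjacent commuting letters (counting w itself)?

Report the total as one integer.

20

0(d) covers ∅
1(a) covers 0:d
2(f) covers ∅
3(f) covers 2:f
4(f) covers 3:f
5(d) covers 1:a
6(b) covers 4:f, 5:d
7(a) covers 6:b
floor of heap: 0:d, 2:f
completions by unplaced set U, small U first (add the entries for U minus each lowest piece of U):
  |U|=1: {7}:1
  |U|=2: {6,7}:1
  |U|=3: {4,6,7}:1  {5,6,7}:1
  |U|=4: {1,5,6,7}:1  {3,4,6,7}:1  {4,5,6,7}:2
  |U|=5: {0,1,5,6,7}:1  {1,4,5,6,7}:3  {2,3,4,6,7}:1  {3,4,5,6,7}:3
  |U|=6: {0,1,4,5,6,7}:4  {1,3,4,5,6,7}:6  {2,3,4,5,6,7}:4
  start at 0(d): 10
  start at 2(f): 10
sum over floor = 20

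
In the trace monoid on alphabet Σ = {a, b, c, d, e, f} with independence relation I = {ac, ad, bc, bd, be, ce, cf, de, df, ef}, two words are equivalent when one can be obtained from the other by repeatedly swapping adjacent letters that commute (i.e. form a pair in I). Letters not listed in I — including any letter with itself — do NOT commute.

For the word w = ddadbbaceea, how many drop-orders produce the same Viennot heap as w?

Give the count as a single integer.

drop 0:d onto floor
drop 1:d onto {0:d}
drop 2:a onto floor
drop 3:d onto {1:d}
drop 4:b onto {2:a}
drop 5:b onto {4:b}
drop 6:a onto {5:b}
drop 7:c onto {3:d}
drop 8:e onto {6:a}
drop 9:e onto {8:e}
drop 10:a onto {9:e}
ground layer = {0:d, 2:a}
drop-orders for the pieces not yet dropped (sum over which currently-grounded one goes next):
  1 to go: {7} 1  {10} 1
  2 to go: {3,7} 1  {7,10} 2  {9,10} 1
  3 to go: {1,3,7} 1  {3,7,10} 3  {7,9,10} 3  {8,9,10} 1
  4 to go: {0,1,3,7} 1  {1,3,7,10} 4  {3,7,9,10} 6  {6,8,9,10} 1  {7,8,9,10} 4
  5 to go: {0,1,3,7,10} 5  {1,3,7,9,10} 10  {3,7,8,9,10} 10  {5,6,8,9,10} 1  {6,7,8,9,10} 5
  6 to go: {0,1,3,7,9,10} 15  {1,3,7,8,9,10} 20  {3,6,7,8,9,10} 15  {4,5,6,8,9,10} 1  {5,6,7,8,9,10} 6
  7 to go: {0,1,3,7,8,9,10} 35  {1,3,6,7,8,9,10} 35  {2,4,5,6,8,9,10} 1  {3,5,6,7,8,9,10} 21  {4,5,6,7,8,9,10} 7
  8 to go: {0,1,3,6,7,8,9,10} 70  {1,3,5,6,7,8,9,10} 56  {2,4,5,6,7,8,9,10} 8  {3,4,5,6,7,8,9,10} 28
  9 to go: {0,1,3,5,6,7,8,9,10} 126  {1,3,4,5,6,7,8,9,10} 84  {2,3,4,5,6,7,8,9,10} 36
  if 0:d drops first: 120 orders
  if 2:a drops first: 210 orders
heap linearizations: 330

330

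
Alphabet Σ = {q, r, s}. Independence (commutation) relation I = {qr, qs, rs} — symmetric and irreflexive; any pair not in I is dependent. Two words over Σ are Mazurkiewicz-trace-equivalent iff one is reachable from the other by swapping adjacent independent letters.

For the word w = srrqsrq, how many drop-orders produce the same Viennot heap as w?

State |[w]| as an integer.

drop 0:s onto floor
drop 1:r onto floor
drop 2:r onto {1:r}
drop 3:q onto floor
drop 4:s onto {0:s}
drop 5:r onto {2:r}
drop 6:q onto {3:q}
ground layer = {0:s, 1:r, 3:q}
drop-orders for the pieces not yet dropped (sum over which currently-grounded one goes next):
  1 to go: {4} 1  {5} 1  {6} 1
  2 to go: {0,4} 1  {2,5} 1  {3,6} 1  {4,5} 2  {4,6} 2  {5,6} 2
  3 to go: {0,4,5} 3  {0,4,6} 3  {1,2,5} 1  {2,4,5} 3  {2,5,6} 3  {3,4,6} 3  {3,5,6} 3  {4,5,6} 6
  4 to go: {0,2,4,5} 6  {0,3,4,6} 6  {0,4,5,6} 12  {1,2,4,5} 4  {1,2,5,6} 4  {2,3,5,6} 6  {2,4,5,6} 12  {3,4,5,6} 12
  5 to go: {0,1,2,4,5} 10  {0,2,4,5,6} 30  {0,3,4,5,6} 30  {1,2,3,5,6} 10  {1,2,4,5,6} 20  {2,3,4,5,6} 30
  if 0:s drops first: 60 orders
  if 1:r drops first: 90 orders
  if 3:q drops first: 60 orders
heap linearizations: 210

210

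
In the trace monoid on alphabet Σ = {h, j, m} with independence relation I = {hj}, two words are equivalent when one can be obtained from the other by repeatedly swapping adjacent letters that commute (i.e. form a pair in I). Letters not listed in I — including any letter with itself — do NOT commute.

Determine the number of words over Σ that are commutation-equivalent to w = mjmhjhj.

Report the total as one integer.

6

drop 0:m onto floor
drop 1:j onto {0:m}
drop 2:m onto {1:j}
drop 3:h onto {2:m}
drop 4:j onto {2:m}
drop 5:h onto {3:h}
drop 6:j onto {4:j}
ground layer = {0:m}
drop-orders for the pieces not yet dropped (sum over which currently-grounded one goes next):
  1 to go: {5} 1  {6} 1
  2 to go: {3,5} 1  {4,6} 1  {5,6} 2
  3 to go: {3,5,6} 3  {4,5,6} 3
  4 to go: {3,4,5,6} 6
  5 to go: {2,3,4,5,6} 6
  if 0:m drops first: 6 orders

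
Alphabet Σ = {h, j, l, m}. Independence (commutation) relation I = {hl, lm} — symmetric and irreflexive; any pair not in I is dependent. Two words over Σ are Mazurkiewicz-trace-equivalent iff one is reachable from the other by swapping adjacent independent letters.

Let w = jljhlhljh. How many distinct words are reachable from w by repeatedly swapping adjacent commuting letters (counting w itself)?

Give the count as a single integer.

6

#0=j has no predecessor
#1=l depends on [0:j]
#2=j depends on [1:l]
#3=h depends on [2:j]
#4=l depends on [2:j]
#5=h depends on [3:h]
#6=l depends on [4:l]
#7=j depends on [5:h, 6:l]
#8=h depends on [7:j]
sources: [0:j]
N(rest) = Σ N(rest − s) over sources s of rest; N(one piece) = 1:
  size 1 → [8]=1
  size 2 → [7,8]=1
  size 3 → [5,7,8]=1  [6,7,8]=1
  size 4 → [3,5,7,8]=1  [4,6,7,8]=1  [5,6,7,8]=2
  size 5 → [3,5,6,7,8]=3  [4,5,6,7,8]=3
  size 6 → [3,4,5,6,7,8]=6
  size 7 → [2,3,4,5,6,7,8]=6
  first=0(j) contributes 6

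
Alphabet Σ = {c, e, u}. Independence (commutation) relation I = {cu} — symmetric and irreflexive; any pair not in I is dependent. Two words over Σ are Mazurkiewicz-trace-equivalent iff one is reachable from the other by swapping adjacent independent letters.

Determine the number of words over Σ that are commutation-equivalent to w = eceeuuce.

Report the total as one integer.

3

piece 0:e — minimal
piece 1:c rests on {0:e}
piece 2:e rests on {1:c}
piece 3:e rests on {2:e}
piece 4:u rests on {3:e}
piece 5:u rests on {4:u}
piece 6:c rests on {3:e}
piece 7:e rests on {5:u, 6:c}
minimal pieces: {0:e}
ways to finish when only these pieces remain (= sum over removing one remaining piece with nothing left below it):
  1 left: {7}→1
  2 left: {5,7}→1  {6,7}→1
  3 left: {4,5,7}→1  {5,6,7}→2
  4 left: {4,5,6,7}→3
  5 left: {3,4,5,6,7}→3
  6 left: {2,3,4,5,6,7}→3
  placing 0:e first → 3 extensions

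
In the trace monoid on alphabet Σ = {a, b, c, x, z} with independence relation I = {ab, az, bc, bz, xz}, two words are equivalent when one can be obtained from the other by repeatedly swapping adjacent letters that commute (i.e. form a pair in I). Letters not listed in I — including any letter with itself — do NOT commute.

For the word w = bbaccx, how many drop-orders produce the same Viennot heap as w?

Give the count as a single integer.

0(b) covers ∅
1(b) covers 0:b
2(a) covers ∅
3(c) covers 2:a
4(c) covers 3:c
5(x) covers 1:b, 4:c
floor of heap: 0:b, 2:a
completions by unplaced set U, small U first (add the entries for U minus each lowest piece of U):
  |U|=1: {5}:1
  |U|=2: {1,5}:1  {4,5}:1
  |U|=3: {0,1,5}:1  {1,4,5}:2  {3,4,5}:1
  |U|=4: {0,1,4,5}:3  {1,3,4,5}:3  {2,3,4,5}:1
  start at 0(b): 4
  start at 2(a): 6
sum over floor = 10

10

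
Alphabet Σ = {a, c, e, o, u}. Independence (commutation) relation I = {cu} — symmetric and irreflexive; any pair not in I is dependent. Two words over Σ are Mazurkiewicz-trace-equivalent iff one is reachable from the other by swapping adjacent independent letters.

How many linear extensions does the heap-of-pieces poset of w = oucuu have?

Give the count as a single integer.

4

drop 0:o onto floor
drop 1:u onto {0:o}
drop 2:c onto {0:o}
drop 3:u onto {1:u}
drop 4:u onto {3:u}
ground layer = {0:o}
drop-orders for the pieces not yet dropped (sum over which currently-grounded one goes next):
  1 to go: {2} 1  {4} 1
  2 to go: {2,4} 2  {3,4} 1
  3 to go: {1,3,4} 1  {2,3,4} 3
  if 0:o drops first: 4 orders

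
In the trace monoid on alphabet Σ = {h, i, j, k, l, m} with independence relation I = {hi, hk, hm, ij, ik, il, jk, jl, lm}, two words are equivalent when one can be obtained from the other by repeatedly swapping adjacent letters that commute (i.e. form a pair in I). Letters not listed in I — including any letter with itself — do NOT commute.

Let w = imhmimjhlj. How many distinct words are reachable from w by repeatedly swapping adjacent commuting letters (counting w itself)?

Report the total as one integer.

12

drop 0:i onto floor
drop 1:m onto {0:i}
drop 2:h onto floor
drop 3:m onto {1:m}
drop 4:i onto {3:m}
drop 5:m onto {4:i}
drop 6:j onto {2:h, 5:m}
drop 7:h onto {6:j}
drop 8:l onto {7:h}
drop 9:j onto {7:h}
ground layer = {0:i, 2:h}
drop-orders for the pieces not yet dropped (sum over which currently-grounded one goes next):
  1 to go: {8} 1  {9} 1
  2 to go: {8,9} 2
  3 to go: {7,8,9} 2
  4 to go: {6,7,8,9} 2
  5 to go: {2,6,7,8,9} 2  {5,6,7,8,9} 2
  6 to go: {2,5,6,7,8,9} 4  {4,5,6,7,8,9} 2
  7 to go: {2,4,5,6,7,8,9} 6  {3,4,5,6,7,8,9} 2
  8 to go: {1,3,4,5,6,7,8,9} 2  {2,3,4,5,6,7,8,9} 8
  if 0:i drops first: 10 orders
  if 2:h drops first: 2 orders
heap linearizations: 12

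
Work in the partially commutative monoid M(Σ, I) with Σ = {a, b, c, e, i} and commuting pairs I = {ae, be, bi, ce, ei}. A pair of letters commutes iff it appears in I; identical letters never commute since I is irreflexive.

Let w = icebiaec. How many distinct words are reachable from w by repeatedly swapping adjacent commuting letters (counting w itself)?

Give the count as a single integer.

piece 0:i — minimal
piece 1:c rests on {0:i}
piece 2:e — minimal
piece 3:b rests on {1:c}
piece 4:i rests on {1:c}
piece 5:a rests on {3:b, 4:i}
piece 6:e rests on {2:e}
piece 7:c rests on {5:a}
minimal pieces: {0:i, 2:e}
ways to finish when only these pieces remain (= sum over removing one remaining piece with nothing left below it):
  1 left: {6}→1  {7}→1
  2 left: {2,6}→1  {5,7}→1  {6,7}→2
  3 left: {2,6,7}→3  {3,5,7}→1  {4,5,7}→1  {5,6,7}→3
  4 left: {2,5,6,7}→6  {3,4,5,7}→2  {3,5,6,7}→4  {4,5,6,7}→4
  5 left: {1,3,4,5,7}→2  {2,3,5,6,7}→10  {2,4,5,6,7}→10  {3,4,5,6,7}→10
  6 left: {0,1,3,4,5,7}→2  {1,3,4,5,6,7}→12  {2,3,4,5,6,7}→30
  placing 0:i first → 42 extensions
  placing 2:e first → 14 extensions
total linear extensions = 56

56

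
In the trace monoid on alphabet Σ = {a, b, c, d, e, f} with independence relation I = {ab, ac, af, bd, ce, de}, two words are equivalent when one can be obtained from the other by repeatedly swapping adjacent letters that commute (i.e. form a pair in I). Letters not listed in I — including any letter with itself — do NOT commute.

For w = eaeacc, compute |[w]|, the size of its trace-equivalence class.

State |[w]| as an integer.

15

#0=e has no predecessor
#1=a depends on [0:e]
#2=e depends on [1:a]
#3=a depends on [2:e]
#4=c has no predecessor
#5=c depends on [4:c]
sources: [0:e, 4:c]
N(rest) = Σ N(rest − s) over sources s of rest; N(one piece) = 1:
  size 1 → [3]=1  [5]=1
  size 2 → [2,3]=1  [3,5]=2  [4,5]=1
  size 3 → [1,2,3]=1  [2,3,5]=3  [3,4,5]=3
  size 4 → [0,1,2,3]=1  [1,2,3,5]=4  [2,3,4,5]=6
  first=0(e) contributes 10
  first=4(c) contributes 5
|[w]| = 15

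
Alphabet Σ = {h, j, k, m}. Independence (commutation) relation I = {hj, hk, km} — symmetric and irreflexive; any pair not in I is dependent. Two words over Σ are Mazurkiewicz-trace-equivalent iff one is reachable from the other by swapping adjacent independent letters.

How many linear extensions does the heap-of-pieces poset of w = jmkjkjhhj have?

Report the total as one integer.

36

piece 0:j — minimal
piece 1:m rests on {0:j}
piece 2:k rests on {0:j}
piece 3:j rests on {1:m, 2:k}
piece 4:k rests on {3:j}
piece 5:j rests on {4:k}
piece 6:h rests on {1:m}
piece 7:h rests on {6:h}
piece 8:j rests on {5:j}
minimal pieces: {0:j}
ways to finish when only these pieces remain (= sum over removing one remaining piece with nothing left below it):
  1 left: {7}→1  {8}→1
  2 left: {5,8}→1  {6,7}→1  {7,8}→2
  3 left: {4,5,8}→1  {5,7,8}→3  {6,7,8}→3
  4 left: {3,4,5,8}→1  {4,5,7,8}→4  {5,6,7,8}→6
  5 left: {2,3,4,5,8}→1  {3,4,5,7,8}→5  {4,5,6,7,8}→10
  6 left: {2,3,4,5,7,8}→6  {3,4,5,6,7,8}→15
  7 left: {1,3,4,5,6,7,8}→15  {2,3,4,5,6,7,8}→21
  placing 0:j first → 36 extensions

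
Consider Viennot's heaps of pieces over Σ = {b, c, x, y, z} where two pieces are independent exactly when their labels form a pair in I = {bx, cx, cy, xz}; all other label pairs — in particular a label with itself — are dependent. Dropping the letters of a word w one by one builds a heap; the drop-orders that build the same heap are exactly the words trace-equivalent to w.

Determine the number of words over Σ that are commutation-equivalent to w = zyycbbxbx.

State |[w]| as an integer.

piece 0:z — minimal
piece 1:y rests on {0:z}
piece 2:y rests on {1:y}
piece 3:c rests on {0:z}
piece 4:b rests on {2:y, 3:c}
piece 5:b rests on {4:b}
piece 6:x rests on {2:y}
piece 7:b rests on {5:b}
piece 8:x rests on {6:x}
minimal pieces: {0:z}
ways to finish when only these pieces remain (= sum over removing one remaining piece with nothing left below it):
  1 left: {7}→1  {8}→1
  2 left: {5,7}→1  {6,8}→1  {7,8}→2
  3 left: {4,5,7}→1  {5,7,8}→3  {6,7,8}→3
  4 left: {3,4,5,7}→1  {4,5,7,8}→4  {5,6,7,8}→6
  5 left: {3,4,5,7,8}→5  {4,5,6,7,8}→10
  6 left: {2,4,5,6,7,8}→10  {3,4,5,6,7,8}→15
  7 left: {1,2,4,5,6,7,8}→10  {2,3,4,5,6,7,8}→25
  placing 0:z first → 35 extensions

35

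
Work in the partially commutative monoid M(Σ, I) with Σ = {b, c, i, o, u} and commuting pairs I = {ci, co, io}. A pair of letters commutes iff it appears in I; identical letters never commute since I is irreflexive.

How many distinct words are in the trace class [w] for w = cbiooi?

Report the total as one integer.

6

piece 0:c — minimal
piece 1:b rests on {0:c}
piece 2:i rests on {1:b}
piece 3:o rests on {1:b}
piece 4:o rests on {3:o}
piece 5:i rests on {2:i}
minimal pieces: {0:c}
ways to finish when only these pieces remain (= sum over removing one remaining piece with nothing left below it):
  1 left: {4}→1  {5}→1
  2 left: {2,5}→1  {3,4}→1  {4,5}→2
  3 left: {2,4,5}→3  {3,4,5}→3
  4 left: {2,3,4,5}→6
  placing 0:c first → 6 extensions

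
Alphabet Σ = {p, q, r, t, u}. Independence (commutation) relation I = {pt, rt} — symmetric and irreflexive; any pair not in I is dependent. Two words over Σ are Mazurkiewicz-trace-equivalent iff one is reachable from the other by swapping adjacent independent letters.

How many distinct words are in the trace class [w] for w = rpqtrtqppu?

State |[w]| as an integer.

3

piece 0:r — minimal
piece 1:p rests on {0:r}
piece 2:q rests on {1:p}
piece 3:t rests on {2:q}
piece 4:r rests on {2:q}
piece 5:t rests on {3:t}
piece 6:q rests on {4:r, 5:t}
piece 7:p rests on {6:q}
piece 8:p rests on {7:p}
piece 9:u rests on {8:p}
minimal pieces: {0:r}
ways to finish when only these pieces remain (= sum over removing one remaining piece with nothing left below it):
  1 left: {9}→1
  2 left: {8,9}→1
  3 left: {7,8,9}→1
  4 left: {6,7,8,9}→1
  5 left: {4,6,7,8,9}→1  {5,6,7,8,9}→1
  6 left: {3,5,6,7,8,9}→1  {4,5,6,7,8,9}→2
  7 left: {3,4,5,6,7,8,9}→3
  8 left: {2,3,4,5,6,7,8,9}→3
  placing 0:r first → 3 extensions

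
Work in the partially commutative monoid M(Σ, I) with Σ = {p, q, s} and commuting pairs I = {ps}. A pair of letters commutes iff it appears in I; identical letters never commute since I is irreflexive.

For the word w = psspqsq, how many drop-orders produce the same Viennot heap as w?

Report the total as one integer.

6

drop 0:p onto floor
drop 1:s onto floor
drop 2:s onto {1:s}
drop 3:p onto {0:p}
drop 4:q onto {2:s, 3:p}
drop 5:s onto {4:q}
drop 6:q onto {5:s}
ground layer = {0:p, 1:s}
drop-orders for the pieces not yet dropped (sum over which currently-grounded one goes next):
  1 to go: {6} 1
  2 to go: {5,6} 1
  3 to go: {4,5,6} 1
  4 to go: {2,4,5,6} 1  {3,4,5,6} 1
  5 to go: {0,3,4,5,6} 1  {1,2,4,5,6} 1  {2,3,4,5,6} 2
  if 0:p drops first: 3 orders
  if 1:s drops first: 3 orders
heap linearizations: 6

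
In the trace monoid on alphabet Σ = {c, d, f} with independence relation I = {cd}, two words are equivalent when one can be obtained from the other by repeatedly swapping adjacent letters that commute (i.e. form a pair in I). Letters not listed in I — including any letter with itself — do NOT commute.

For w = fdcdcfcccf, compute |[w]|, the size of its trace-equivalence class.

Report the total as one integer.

piece 0:f — minimal
piece 1:d rests on {0:f}
piece 2:c rests on {0:f}
piece 3:d rests on {1:d}
piece 4:c rests on {2:c}
piece 5:f rests on {3:d, 4:c}
piece 6:c rests on {5:f}
piece 7:c rests on {6:c}
piece 8:c rests on {7:c}
piece 9:f rests on {8:c}
minimal pieces: {0:f}
ways to finish when only these pieces remain (= sum over removing one remaining piece with nothing left below it):
  1 left: {9}→1
  2 left: {8,9}→1
  3 left: {7,8,9}→1
  4 left: {6,7,8,9}→1
  5 left: {5,6,7,8,9}→1
  6 left: {3,5,6,7,8,9}→1  {4,5,6,7,8,9}→1
  7 left: {1,3,5,6,7,8,9}→1  {2,4,5,6,7,8,9}→1  {3,4,5,6,7,8,9}→2
  8 left: {1,3,4,5,6,7,8,9}→3  {2,3,4,5,6,7,8,9}→3
  placing 0:f first → 6 extensions

6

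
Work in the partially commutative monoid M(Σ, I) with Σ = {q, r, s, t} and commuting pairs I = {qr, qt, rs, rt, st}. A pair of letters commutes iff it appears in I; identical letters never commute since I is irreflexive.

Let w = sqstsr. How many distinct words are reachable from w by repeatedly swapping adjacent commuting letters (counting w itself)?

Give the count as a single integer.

piece 0:s — minimal
piece 1:q rests on {0:s}
piece 2:s rests on {1:q}
piece 3:t — minimal
piece 4:s rests on {2:s}
piece 5:r — minimal
minimal pieces: {0:s, 3:t, 5:r}
ways to finish when only these pieces remain (= sum over removing one remaining piece with nothing left below it):
  1 left: {3}→1  {4}→1  {5}→1
  2 left: {2,4}→1  {3,4}→2  {3,5}→2  {4,5}→2
  3 left: {1,2,4}→1  {2,3,4}→3  {2,4,5}→3  {3,4,5}→6
  4 left: {0,1,2,4}→1  {1,2,3,4}→4  {1,2,4,5}→4  {2,3,4,5}→12
  placing 0:s first → 20 extensions
  placing 3:t first → 5 extensions
  placing 5:r first → 5 extensions
total linear extensions = 30

30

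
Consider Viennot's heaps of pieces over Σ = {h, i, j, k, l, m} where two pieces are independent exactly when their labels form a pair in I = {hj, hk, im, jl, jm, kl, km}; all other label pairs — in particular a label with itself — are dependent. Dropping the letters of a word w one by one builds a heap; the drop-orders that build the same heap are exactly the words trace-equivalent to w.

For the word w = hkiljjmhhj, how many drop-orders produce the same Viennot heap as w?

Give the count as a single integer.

#0=h has no predecessor
#1=k has no predecessor
#2=i depends on [0:h, 1:k]
#3=l depends on [2:i]
#4=j depends on [2:i]
#5=j depends on [4:j]
#6=m depends on [3:l]
#7=h depends on [6:m]
#8=h depends on [7:h]
#9=j depends on [5:j]
sources: [0:h, 1:k]
N(rest) = Σ N(rest − s) over sources s of rest; N(one piece) = 1:
  size 1 → [8]=1  [9]=1
  size 2 → [5,9]=1  [7,8]=1  [8,9]=2
  size 3 → [4,5,9]=1  [5,8,9]=3  [6,7,8]=1  [7,8,9]=3
  size 4 → [3,6,7,8]=1  [4,5,8,9]=4  [5,7,8,9]=6  [6,7,8,9]=4
  size 5 → [3,6,7,8,9]=5  [4,5,7,8,9]=10  [5,6,7,8,9]=10
  size 6 → [3,5,6,7,8,9]=15  [4,5,6,7,8,9]=20
  size 7 → [3,4,5,6,7,8,9]=35
  size 8 → [2,3,4,5,6,7,8,9]=35
  first=0(h) contributes 35
  first=1(k) contributes 35
|[w]| = 70

70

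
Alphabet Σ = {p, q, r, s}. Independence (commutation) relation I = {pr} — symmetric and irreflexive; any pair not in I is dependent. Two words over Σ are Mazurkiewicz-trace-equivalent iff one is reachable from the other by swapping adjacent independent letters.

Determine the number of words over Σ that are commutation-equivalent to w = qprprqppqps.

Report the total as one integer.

6

0(q) covers ∅
1(p) covers 0:q
2(r) covers 0:q
3(p) covers 1:p
4(r) covers 2:r
5(q) covers 3:p, 4:r
6(p) covers 5:q
7(p) covers 6:p
8(q) covers 7:p
9(p) covers 8:q
10(s) covers 9:p
floor of heap: 0:q
completions by unplaced set U, small U first (add the entries for U minus each lowest piece of U):
  |U|=1: {10}:1
  |U|=2: {9,10}:1
  |U|=3: {8,9,10}:1
  |U|=4: {7,8,9,10}:1
  |U|=5: {6,7,8,9,10}:1
  |U|=6: {5,6,7,8,9,10}:1
  |U|=7: {3,5,6,7,8,9,10}:1  {4,5,6,7,8,9,10}:1
  |U|=8: {1,3,5,6,7,8,9,10}:1  {2,4,5,6,7,8,9,10}:1  {3,4,5,6,7,8,9,10}:2
  |U|=9: {1,3,4,5,6,7,8,9,10}:3  {2,3,4,5,6,7,8,9,10}:3
  start at 0(q): 6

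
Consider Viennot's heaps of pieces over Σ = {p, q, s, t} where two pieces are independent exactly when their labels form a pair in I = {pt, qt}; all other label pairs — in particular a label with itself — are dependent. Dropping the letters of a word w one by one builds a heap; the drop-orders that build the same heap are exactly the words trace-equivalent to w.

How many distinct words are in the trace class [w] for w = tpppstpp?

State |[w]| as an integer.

piece 0:t — minimal
piece 1:p — minimal
piece 2:p rests on {1:p}
piece 3:p rests on {2:p}
piece 4:s rests on {0:t, 3:p}
piece 5:t rests on {4:s}
piece 6:p rests on {4:s}
piece 7:p rests on {6:p}
minimal pieces: {0:t, 1:p}
ways to finish when only these pieces remain (= sum over removing one remaining piece with nothing left below it):
  1 left: {5}→1  {7}→1
  2 left: {5,7}→2  {6,7}→1
  3 left: {5,6,7}→3
  4 left: {4,5,6,7}→3
  5 left: {0,4,5,6,7}→3  {3,4,5,6,7}→3
  6 left: {0,3,4,5,6,7}→6  {2,3,4,5,6,7}→3
  placing 0:t first → 3 extensions
  placing 1:p first → 9 extensions
total linear extensions = 12

12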